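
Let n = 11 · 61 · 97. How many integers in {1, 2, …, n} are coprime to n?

φ(11) = 11 − 1 = 10.
φ(61) = 61 − 1 = 60.
φ(97) = 97 − 1 = 96.
Multiply: 10 · 60 · 96 = 57600.

57600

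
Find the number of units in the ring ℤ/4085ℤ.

Factor 4085: 4085 = 5 · 19 · 43.
φ(4085) = 4085 · (1 − 1/5) · (1 − 1/19) · (1 − 1/43)
       = 4085 · 3024/4085 = 3024.

3024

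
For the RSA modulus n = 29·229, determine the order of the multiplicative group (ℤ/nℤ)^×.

6384

φ(n) = (p − 1)(q − 1) = (29−1)(229−1) = 28·228 = 6384.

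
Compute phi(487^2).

236682

φ(487^2) = 487^1·(487−1) = 487·486 = 236682.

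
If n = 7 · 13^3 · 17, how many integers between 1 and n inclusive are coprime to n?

194688

φ(7) = 7 − 1 = 6.
φ(13^3) = 13^3 − 13^2 = 2197 − 169 = 2028.
φ(17) = 17 − 1 = 16.
Since φ is multiplicative, φ(261443) = 6 · 2028 · 16 = 194688.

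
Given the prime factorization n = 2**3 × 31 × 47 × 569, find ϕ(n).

φ(2^3) = 2^2·(2−1) = 4·1 = 4.
φ(31) = 31 − 1 = 30.
φ(47) = 47 − 1 = 46.
φ(569) = 569 − 1 = 568.
Multiply: 4 · 30 · 46 · 568 = 3135360.

3135360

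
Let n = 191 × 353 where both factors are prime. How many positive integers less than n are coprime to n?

φ(67423) = 67423 · (1 − 1/191) · (1 − 1/353)
       = 67423 · 66880/67423 = 66880.

66880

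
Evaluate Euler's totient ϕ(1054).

480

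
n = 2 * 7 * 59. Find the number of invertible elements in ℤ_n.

348

φ(2) = 2 − 1 = 1.
φ(7) = 7 − 1 = 6.
φ(59) = 59 − 1 = 58.
Multiply: 1 · 6 · 58 = 348.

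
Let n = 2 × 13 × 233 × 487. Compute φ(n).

φ(2) = 2 − 1 = 1.
φ(13) = 13 − 1 = 12.
φ(233) = 233 − 1 = 232.
φ(487) = 487 − 1 = 486.
Since φ is multiplicative, φ(2950246) = 1 · 12 · 232 · 486 = 1353024.

1353024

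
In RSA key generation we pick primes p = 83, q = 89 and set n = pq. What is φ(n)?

7216

φ(7387) = 7387 · (1 − 1/83) · (1 − 1/89)
       = 7387 · 7216/7387 = 7216.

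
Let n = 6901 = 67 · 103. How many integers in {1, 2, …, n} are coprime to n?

φ(6901) = 6901 · (1 − 1/67) · (1 − 1/103)
       = 6901 · 6732/6901 = 6732.

6732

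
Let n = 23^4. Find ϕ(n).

267674

φ(23^4) = 23^4 − 23^3 = 279841 − 12167 = 267674.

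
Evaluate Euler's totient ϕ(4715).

3520

4715 = 5 · 23 · 41.
φ(5) = 5 − 1 = 4.
φ(23) = 23 − 1 = 22.
φ(41) = 41 − 1 = 40.
Multiply: 4 · 22 · 40 = 3520.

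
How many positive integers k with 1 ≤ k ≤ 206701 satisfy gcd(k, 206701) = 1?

166320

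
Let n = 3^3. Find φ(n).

φ(27) = 27 · (1 − 1/3)
       = 27 · 2/3 = 18.

18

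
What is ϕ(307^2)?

φ(94249) = 94249 · (1 − 1/307)
       = 94249 · 306/307 = 93942.

93942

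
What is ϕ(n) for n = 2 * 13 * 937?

11232

φ(24362) = 24362 · (1 − 1/2) · (1 − 1/13) · (1 − 1/937)
       = 24362 · 11232/24362 = 11232.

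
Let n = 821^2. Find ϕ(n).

φ(821^2) = 821^1·(821−1) = 821·820 = 673220.

673220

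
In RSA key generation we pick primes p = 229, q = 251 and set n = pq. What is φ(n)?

57000

For distinct primes, φ(pq) = (p−1)(q−1) = 228 × 250 = 57000.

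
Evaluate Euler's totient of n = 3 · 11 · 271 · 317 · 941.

φ(2667670071) = 2667670071 · (1 − 1/3) · (1 − 1/11) · (1 − 1/271) · (1 − 1/317) · (1 − 1/941)
       = 2667670071 · 1604016000/2667670071 = 1604016000.

1604016000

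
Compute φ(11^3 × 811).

φ(11^3) = 11^3 − 11^2 = 1331 − 121 = 1210.
φ(811) = 811 − 1 = 810.
Since φ is multiplicative, φ(1079441) = 1210 · 810 = 980100.

980100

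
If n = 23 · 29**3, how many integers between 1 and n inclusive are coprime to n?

518056

φ(560947) = 560947 · (1 − 1/23) · (1 − 1/29)
       = 560947 · 616/667 = 518056.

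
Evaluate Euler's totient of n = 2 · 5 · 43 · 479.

80304

φ(2) = 2 − 1 = 1.
φ(5) = 5 − 1 = 4.
φ(43) = 43 − 1 = 42.
φ(479) = 479 − 1 = 478.
Multiply: 1 · 4 · 42 · 478 = 80304.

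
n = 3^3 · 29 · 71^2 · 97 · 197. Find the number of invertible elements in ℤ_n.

47131822080

φ(75425191227) = 75425191227 · (1 − 1/3) · (1 − 1/29) · (1 − 1/71) · (1 − 1/97) · (1 − 1/197)
       = 75425191227 · 73758720/118036293 = 47131822080.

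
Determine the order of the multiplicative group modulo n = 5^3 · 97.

φ(12125) = 12125 · (1 − 1/5) · (1 − 1/97)
       = 12125 · 384/485 = 9600.

9600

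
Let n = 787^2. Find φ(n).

618582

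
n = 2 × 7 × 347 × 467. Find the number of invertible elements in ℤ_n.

φ(2) = 2 − 1 = 1.
φ(7) = 7 − 1 = 6.
φ(347) = 347 − 1 = 346.
φ(467) = 467 − 1 = 466.
Since φ is multiplicative, φ(2268686) = 1 · 6 · 346 · 466 = 967416.

967416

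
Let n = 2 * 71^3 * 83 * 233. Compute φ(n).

6712998880

φ(2) = 2 − 1 = 1.
φ(71^3) = 71^2·(71−1) = 5041·70 = 352870.
φ(83) = 83 − 1 = 82.
φ(233) = 233 − 1 = 232.
φ(13843281658) = 1 × 352870 × 82 × 232 = 6712998880.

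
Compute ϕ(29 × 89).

φ(2581) = 2581 · (1 − 1/29) · (1 − 1/89)
       = 2581 · 2464/2581 = 2464.

2464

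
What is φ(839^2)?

φ(839^2) = 839^1·(839−1) = 839·838 = 703082.

703082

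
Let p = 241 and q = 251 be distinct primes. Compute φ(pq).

φ(pq) = (p−1)(q−1) = 240 · 250 = 60000.

60000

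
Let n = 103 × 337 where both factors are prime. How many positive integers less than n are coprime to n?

34272

φ(n) = (p − 1)(q − 1) = (103−1)(337−1) = 102·336 = 34272.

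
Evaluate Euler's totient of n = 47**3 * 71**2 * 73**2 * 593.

φ(47^3) = 47^3 − 47^2 = 103823 − 2209 = 101614.
φ(71^2) = 71^2 − 71^1 = 5041 − 71 = 4970.
φ(73^2) = 73^2 − 73^1 = 5329 − 73 = 5256.
φ(593) = 593 − 1 = 592.
φ(1653905474939071) = 101614 × 4970 × 5256 × 592 = 1571400907292160.

1571400907292160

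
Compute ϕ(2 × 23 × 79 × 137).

φ(497858) = 497858 · (1 − 1/2) · (1 − 1/23) · (1 − 1/79) · (1 − 1/137)
       = 497858 · 233376/497858 = 233376.

233376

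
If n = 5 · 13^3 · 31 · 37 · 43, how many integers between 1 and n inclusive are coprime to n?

367960320

φ(541791185) = 541791185 · (1 − 1/5) · (1 − 1/13) · (1 − 1/31) · (1 − 1/37) · (1 − 1/43)
       = 541791185 · 2177280/3205865 = 367960320.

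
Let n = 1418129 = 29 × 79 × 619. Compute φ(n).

φ(1418129) = 1418129 · (1 − 1/29) · (1 − 1/79) · (1 − 1/619)
       = 1418129 · 1349712/1418129 = 1349712.

1349712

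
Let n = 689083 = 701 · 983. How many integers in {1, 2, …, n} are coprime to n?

φ(689083) = 689083 · (1 − 1/701) · (1 − 1/983)
       = 689083 · 687400/689083 = 687400.

687400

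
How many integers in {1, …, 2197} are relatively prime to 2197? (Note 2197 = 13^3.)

φ(13^3) = 13^3 − 13^2 = 2197 − 169 = 2028.

2028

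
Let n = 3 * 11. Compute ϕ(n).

20

φ(3) = 3 − 1 = 2.
φ(11) = 11 − 1 = 10.
Multiply: 2 · 10 = 20.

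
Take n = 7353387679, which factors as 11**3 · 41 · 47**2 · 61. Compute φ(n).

6278448000

φ(11^3) = 11^3 − 11^2 = 1331 − 121 = 1210.
φ(41) = 41 − 1 = 40.
φ(47^2) = 47^1·(47−1) = 47·46 = 2162.
φ(61) = 61 − 1 = 60.
φ(7353387679) = 1210 × 40 × 2162 × 60 = 6278448000.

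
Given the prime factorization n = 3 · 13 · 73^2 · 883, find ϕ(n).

111259008

φ(3) = 3 − 1 = 2.
φ(13) = 13 − 1 = 12.
φ(73^2) = 73^2 − 73^1 = 5329 − 73 = 5256.
φ(883) = 883 − 1 = 882.
φ(183514773) = 2 × 12 × 5256 × 882 = 111259008.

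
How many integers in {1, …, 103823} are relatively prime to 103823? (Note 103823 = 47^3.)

101614

φ(47^3) = 47^3 − 47^2 = 103823 − 2209 = 101614.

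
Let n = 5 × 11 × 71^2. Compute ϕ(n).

198800

φ(277255) = 277255 · (1 − 1/5) · (1 − 1/11) · (1 − 1/71)
       = 277255 · 2800/3905 = 198800.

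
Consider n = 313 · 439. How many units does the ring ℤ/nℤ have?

φ(313) = 313 − 1 = 312.
φ(439) = 439 − 1 = 438.
Multiply: 312 · 438 = 136656.

136656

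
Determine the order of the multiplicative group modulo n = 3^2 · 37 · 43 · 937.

φ(3^2) = 3^2 − 3^1 = 9 − 3 = 6.
φ(37) = 37 − 1 = 36.
φ(43) = 43 − 1 = 42.
φ(937) = 937 − 1 = 936.
Multiply: 6 · 36 · 42 · 936 = 8491392.

8491392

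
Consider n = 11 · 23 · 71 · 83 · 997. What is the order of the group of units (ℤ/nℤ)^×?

1257748800

φ(1486456213) = 1486456213 · (1 − 1/11) · (1 − 1/23) · (1 − 1/71) · (1 − 1/83) · (1 − 1/997)
       = 1486456213 · 1257748800/1486456213 = 1257748800.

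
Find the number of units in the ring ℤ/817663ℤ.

817663 = 7**2 · 11 · 37 · 41.
φ(7^2) = 7^1·(7−1) = 7·6 = 42.
φ(11) = 11 − 1 = 10.
φ(37) = 37 − 1 = 36.
φ(41) = 41 − 1 = 40.
Since φ is multiplicative, φ(817663) = 42 · 10 · 36 · 40 = 604800.

604800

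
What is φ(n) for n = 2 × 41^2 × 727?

1190640

φ(2) = 2 − 1 = 1.
φ(41^2) = 41^1·(41−1) = 41·40 = 1640.
φ(727) = 727 − 1 = 726.
φ(2444174) = 1 × 1640 × 726 = 1190640.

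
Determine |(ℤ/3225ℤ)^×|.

3225 = 3 · 5**2 · 43.
φ(3) = 3 − 1 = 2.
φ(5^2) = 5^2 − 5^1 = 25 − 5 = 20.
φ(43) = 43 − 1 = 42.
φ(3225) = 2 × 20 × 42 = 1680.

1680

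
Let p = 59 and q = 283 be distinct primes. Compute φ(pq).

16356

φ(pq) = (p−1)(q−1) = 58 · 282 = 16356.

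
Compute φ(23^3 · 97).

φ(23^3) = 23^3 − 23^2 = 12167 − 529 = 11638.
φ(97) = 97 − 1 = 96.
φ(1180199) = 11638 × 96 = 1117248.

1117248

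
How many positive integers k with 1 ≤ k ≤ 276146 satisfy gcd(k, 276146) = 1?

117936

Factor 276146: 276146 = 2 · 13^2 · 19 · 43.
φ(2) = 2 − 1 = 1.
φ(13^2) = 13^2 − 13^1 = 169 − 13 = 156.
φ(19) = 19 − 1 = 18.
φ(43) = 43 − 1 = 42.
Multiply: 1 · 156 · 18 · 42 = 117936.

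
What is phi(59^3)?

φ(59^3) = 59^3 − 59^2 = 205379 − 3481 = 201898.

201898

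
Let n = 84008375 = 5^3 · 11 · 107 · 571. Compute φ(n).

φ(84008375) = 84008375 · (1 − 1/5) · (1 − 1/11) · (1 − 1/107) · (1 − 1/571)
       = 84008375 · 2416800/3360335 = 60420000.

60420000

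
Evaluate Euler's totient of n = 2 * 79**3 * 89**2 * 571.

2173183103520

φ(2) = 2 − 1 = 1.
φ(79^3) = 79^2·(79−1) = 6241·78 = 486798.
φ(89^2) = 89^1·(89−1) = 89·88 = 7832.
φ(571) = 571 − 1 = 570.
Since φ is multiplicative, φ(4459923311498) = 1 · 486798 · 7832 · 570 = 2173183103520.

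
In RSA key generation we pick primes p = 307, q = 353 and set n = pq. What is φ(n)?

φ(307) = 307 − 1 = 306.
φ(353) = 353 − 1 = 352.
φ(108371) = 306 × 352 = 107712.

107712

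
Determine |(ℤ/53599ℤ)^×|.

First factor: 53599 = 7 * 13 * 19 * 31.
φ(53599) = 53599 · (1 − 1/7) · (1 − 1/13) · (1 − 1/19) · (1 − 1/31)
       = 53599 · 38880/53599 = 38880.

38880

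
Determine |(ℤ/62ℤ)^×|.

Prime factorization: 62 = 2 * 31.
φ(62) = 62 · (1 − 1/2) · (1 − 1/31)
       = 62 · 30/62 = 30.

30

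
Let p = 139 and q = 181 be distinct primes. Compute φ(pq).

φ(139) = 139 − 1 = 138.
φ(181) = 181 − 1 = 180.
Multiply: 138 · 180 = 24840.

24840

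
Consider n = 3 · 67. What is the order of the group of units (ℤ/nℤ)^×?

132

φ(3) = 3 − 1 = 2.
φ(67) = 67 − 1 = 66.
Since φ is multiplicative, φ(201) = 2 · 66 = 132.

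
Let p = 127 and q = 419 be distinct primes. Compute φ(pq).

52668

φ(pq) = (p−1)(q−1) = 126 · 418 = 52668.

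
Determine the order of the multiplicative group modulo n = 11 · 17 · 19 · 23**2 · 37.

φ(11) = 11 − 1 = 10.
φ(17) = 17 − 1 = 16.
φ(19) = 19 − 1 = 18.
φ(23^2) = 23^2 − 23^1 = 529 − 23 = 506.
φ(37) = 37 − 1 = 36.
φ(69542869) = 10 × 16 × 18 × 506 × 36 = 52462080.

52462080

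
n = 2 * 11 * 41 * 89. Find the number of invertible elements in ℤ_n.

φ(2) = 2 − 1 = 1.
φ(11) = 11 − 1 = 10.
φ(41) = 41 − 1 = 40.
φ(89) = 89 − 1 = 88.
Multiply: 1 · 10 · 40 · 88 = 35200.

35200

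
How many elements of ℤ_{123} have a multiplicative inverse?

80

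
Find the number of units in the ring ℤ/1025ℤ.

1025 = 5**2 * 41.
φ(1025) = 1025 · (1 − 1/5) · (1 − 1/41)
       = 1025 · 160/205 = 800.

800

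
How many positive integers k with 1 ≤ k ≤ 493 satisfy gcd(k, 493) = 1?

448

Factor 493: 493 = 17 · 29.
φ(17) = 17 − 1 = 16.
φ(29) = 29 − 1 = 28.
Since φ is multiplicative, φ(493) = 16 · 28 = 448.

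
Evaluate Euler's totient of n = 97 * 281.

26880

φ(27257) = 27257 · (1 − 1/97) · (1 − 1/281)
       = 27257 · 26880/27257 = 26880.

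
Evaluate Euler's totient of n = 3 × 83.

φ(3) = 3 − 1 = 2.
φ(83) = 83 − 1 = 82.
Multiply: 2 · 82 = 164.

164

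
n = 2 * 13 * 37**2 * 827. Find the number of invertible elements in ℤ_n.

13202784

φ(29436238) = 29436238 · (1 − 1/2) · (1 − 1/13) · (1 − 1/37) · (1 − 1/827)
       = 29436238 · 356832/795574 = 13202784.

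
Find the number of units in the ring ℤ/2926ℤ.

Prime factorization: 2926 = 2 × 7 × 11 × 19.
φ(2) = 2 − 1 = 1.
φ(7) = 7 − 1 = 6.
φ(11) = 11 − 1 = 10.
φ(19) = 19 − 1 = 18.
Multiply: 1 · 6 · 10 · 18 = 1080.

1080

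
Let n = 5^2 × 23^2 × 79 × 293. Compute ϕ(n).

230493120

φ(306119075) = 306119075 · (1 − 1/5) · (1 − 1/23) · (1 − 1/79) · (1 − 1/293)
       = 306119075 · 2004288/2661905 = 230493120.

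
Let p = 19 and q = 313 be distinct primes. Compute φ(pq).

For distinct primes, φ(pq) = (p−1)(q−1) = 18 × 312 = 5616.

5616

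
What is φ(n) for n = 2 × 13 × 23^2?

φ(13754) = 13754 · (1 − 1/2) · (1 − 1/13) · (1 − 1/23)
       = 13754 · 264/598 = 6072.

6072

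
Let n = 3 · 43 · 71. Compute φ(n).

5880

φ(9159) = 9159 · (1 − 1/3) · (1 − 1/43) · (1 − 1/71)
       = 9159 · 5880/9159 = 5880.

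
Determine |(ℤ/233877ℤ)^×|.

First factor: 233877 = 3 * 7**2 * 37 * 43.
φ(3) = 3 − 1 = 2.
φ(7^2) = 7^1·(7−1) = 7·6 = 42.
φ(37) = 37 − 1 = 36.
φ(43) = 43 − 1 = 42.
φ(233877) = 2 × 42 × 36 × 42 = 127008.

127008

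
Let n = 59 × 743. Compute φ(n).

φ(59) = 59 − 1 = 58.
φ(743) = 743 − 1 = 742.
φ(43837) = 58 × 742 = 43036.

43036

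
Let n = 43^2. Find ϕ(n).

1806

φ(43^2) = 43^2 − 43^1 = 1849 − 43 = 1806.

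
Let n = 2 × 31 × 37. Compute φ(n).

φ(2) = 2 − 1 = 1.
φ(31) = 31 − 1 = 30.
φ(37) = 37 − 1 = 36.
Since φ is multiplicative, φ(2294) = 1 · 30 · 36 = 1080.

1080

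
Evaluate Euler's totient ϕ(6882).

2160

Prime factorization: 6882 = 2 * 3 * 31 * 37.
φ(6882) = 6882 · (1 − 1/2) · (1 − 1/3) · (1 − 1/31) · (1 − 1/37)
       = 6882 · 2160/6882 = 2160.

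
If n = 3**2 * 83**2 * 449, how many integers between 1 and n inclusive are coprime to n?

φ(27838449) = 27838449 · (1 − 1/3) · (1 − 1/83) · (1 − 1/449)
       = 27838449 · 73472/111801 = 18294528.

18294528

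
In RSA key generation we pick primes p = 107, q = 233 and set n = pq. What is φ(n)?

24592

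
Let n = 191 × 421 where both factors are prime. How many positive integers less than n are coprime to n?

φ(80411) = 80411 · (1 − 1/191) · (1 − 1/421)
       = 80411 · 79800/80411 = 79800.

79800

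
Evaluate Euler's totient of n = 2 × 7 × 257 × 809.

φ(2) = 2 − 1 = 1.
φ(7) = 7 − 1 = 6.
φ(257) = 257 − 1 = 256.
φ(809) = 809 − 1 = 808.
φ(2910782) = 1 × 6 × 256 × 808 = 1241088.

1241088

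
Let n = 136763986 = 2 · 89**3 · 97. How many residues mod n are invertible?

66916608

φ(136763986) = 136763986 · (1 − 1/2) · (1 − 1/89) · (1 − 1/97)
       = 136763986 · 8448/17266 = 66916608.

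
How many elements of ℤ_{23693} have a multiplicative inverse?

21168

23693 = 19 · 29 · 43.
φ(19) = 19 − 1 = 18.
φ(29) = 29 − 1 = 28.
φ(43) = 43 − 1 = 42.
Multiply: 18 · 28 · 42 = 21168.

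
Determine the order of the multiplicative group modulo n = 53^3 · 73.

10516896

φ(53^3) = 53^2·(53−1) = 2809·52 = 146068.
φ(73) = 73 − 1 = 72.
Since φ is multiplicative, φ(10868021) = 146068 · 72 = 10516896.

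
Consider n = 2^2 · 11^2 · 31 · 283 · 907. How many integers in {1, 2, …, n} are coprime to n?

1686247200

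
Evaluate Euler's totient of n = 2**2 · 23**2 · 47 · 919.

42734736

φ(91396388) = 91396388 · (1 − 1/2) · (1 − 1/23) · (1 − 1/47) · (1 − 1/919)
       = 91396388 · 929016/1986878 = 42734736.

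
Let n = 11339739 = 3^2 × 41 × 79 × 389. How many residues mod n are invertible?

7263360

φ(11339739) = 11339739 · (1 − 1/3) · (1 − 1/41) · (1 − 1/79) · (1 − 1/389)
       = 11339739 · 2421120/3779913 = 7263360.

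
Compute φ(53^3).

φ(53^3) = 53^2·(53−1) = 2809·52 = 146068.

146068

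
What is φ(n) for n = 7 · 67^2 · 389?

10294416

φ(12223547) = 12223547 · (1 − 1/7) · (1 − 1/67) · (1 − 1/389)
       = 12223547 · 153648/182441 = 10294416.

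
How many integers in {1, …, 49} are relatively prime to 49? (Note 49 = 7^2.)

42

φ(49) = 49 · (1 − 1/7)
       = 49 · 6/7 = 42.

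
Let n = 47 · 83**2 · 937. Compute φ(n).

φ(303384671) = 303384671 · (1 − 1/47) · (1 − 1/83) · (1 − 1/937)
       = 303384671 · 3530592/3655237 = 293039136.

293039136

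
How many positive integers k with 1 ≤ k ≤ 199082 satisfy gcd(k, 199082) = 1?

Factor 199082: 199082 = 2 × 13^2 × 19 × 31.
φ(199082) = 199082 · (1 − 1/2) · (1 − 1/13) · (1 − 1/19) · (1 − 1/31)
       = 199082 · 6480/15314 = 84240.

84240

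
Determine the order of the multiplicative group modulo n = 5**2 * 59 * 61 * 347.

φ(31221325) = 31221325 · (1 − 1/5) · (1 − 1/59) · (1 − 1/61) · (1 − 1/347)
       = 31221325 · 4816320/6244265 = 24081600.

24081600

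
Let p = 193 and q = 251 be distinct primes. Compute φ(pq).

48000

φ(48443) = 48443 · (1 − 1/193) · (1 − 1/251)
       = 48443 · 48000/48443 = 48000.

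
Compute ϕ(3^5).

φ(243) = 243 · (1 − 1/3)
       = 243 · 2/3 = 162.

162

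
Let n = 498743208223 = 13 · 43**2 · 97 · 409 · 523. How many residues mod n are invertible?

443099123712

φ(13) = 13 − 1 = 12.
φ(43^2) = 43^2 − 43^1 = 1849 − 43 = 1806.
φ(97) = 97 − 1 = 96.
φ(409) = 409 − 1 = 408.
φ(523) = 523 − 1 = 522.
Since φ is multiplicative, φ(498743208223) = 12 · 1806 · 96 · 408 · 522 = 443099123712.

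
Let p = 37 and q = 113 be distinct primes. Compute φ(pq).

4032

For distinct primes, φ(pq) = (p−1)(q−1) = 36 × 112 = 4032.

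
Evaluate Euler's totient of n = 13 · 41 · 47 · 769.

16957440

φ(13) = 13 − 1 = 12.
φ(41) = 41 − 1 = 40.
φ(47) = 47 − 1 = 46.
φ(769) = 769 − 1 = 768.
φ(19264219) = 12 × 40 × 46 × 768 = 16957440.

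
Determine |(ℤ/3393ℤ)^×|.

2016

Factor 3393: 3393 = 3^2 · 13 · 29.
φ(3393) = 3393 · (1 − 1/3) · (1 − 1/13) · (1 − 1/29)
       = 3393 · 672/1131 = 2016.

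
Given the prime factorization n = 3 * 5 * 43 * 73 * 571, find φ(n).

φ(26885535) = 26885535 · (1 − 1/3) · (1 − 1/5) · (1 − 1/43) · (1 − 1/73) · (1 − 1/571)
       = 26885535 · 13789440/26885535 = 13789440.

13789440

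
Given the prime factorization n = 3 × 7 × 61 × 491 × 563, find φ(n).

198273600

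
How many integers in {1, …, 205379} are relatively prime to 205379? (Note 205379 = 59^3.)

φ(205379) = 205379 · (1 − 1/59)
       = 205379 · 58/59 = 201898.

201898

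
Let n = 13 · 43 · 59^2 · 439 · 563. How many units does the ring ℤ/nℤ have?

424542299328

φ(13) = 13 − 1 = 12.
φ(43) = 43 − 1 = 42.
φ(59^2) = 59^1·(59−1) = 59·58 = 3422.
φ(439) = 439 − 1 = 438.
φ(563) = 563 − 1 = 562.
Multiply: 12 · 42 · 3422 · 438 · 562 = 424542299328.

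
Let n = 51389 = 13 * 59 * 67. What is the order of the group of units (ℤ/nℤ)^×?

45936

φ(51389) = 51389 · (1 − 1/13) · (1 − 1/59) · (1 − 1/67)
       = 51389 · 45936/51389 = 45936.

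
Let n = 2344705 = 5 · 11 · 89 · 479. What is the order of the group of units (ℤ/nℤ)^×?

1682560

φ(5) = 5 − 1 = 4.
φ(11) = 11 − 1 = 10.
φ(89) = 89 − 1 = 88.
φ(479) = 479 − 1 = 478.
Multiply: 4 · 10 · 88 · 478 = 1682560.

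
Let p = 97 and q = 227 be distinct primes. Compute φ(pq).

21696

φ(22019) = 22019 · (1 − 1/97) · (1 − 1/227)
       = 22019 · 21696/22019 = 21696.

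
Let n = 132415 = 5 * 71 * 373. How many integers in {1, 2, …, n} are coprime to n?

104160

φ(5) = 5 − 1 = 4.
φ(71) = 71 − 1 = 70.
φ(373) = 373 − 1 = 372.
φ(132415) = 4 × 70 × 372 = 104160.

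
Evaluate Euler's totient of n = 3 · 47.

92

φ(141) = 141 · (1 − 1/3) · (1 − 1/47)
       = 141 · 92/141 = 92.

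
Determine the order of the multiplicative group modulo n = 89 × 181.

15840

φ(89) = 89 − 1 = 88.
φ(181) = 181 − 1 = 180.
Multiply: 88 · 180 = 15840.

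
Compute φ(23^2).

φ(23^2) = 23^1·(23−1) = 23·22 = 506.

506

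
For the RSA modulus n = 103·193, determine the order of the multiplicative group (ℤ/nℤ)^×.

19584

φ(103) = 103 − 1 = 102.
φ(193) = 193 − 1 = 192.
Since φ is multiplicative, φ(19879) = 102 · 192 = 19584.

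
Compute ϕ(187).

First factor: 187 = 11 × 17.
φ(11) = 11 − 1 = 10.
φ(17) = 17 − 1 = 16.
φ(187) = 10 × 16 = 160.

160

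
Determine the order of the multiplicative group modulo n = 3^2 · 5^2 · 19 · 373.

803520

φ(1594575) = 1594575 · (1 − 1/3) · (1 − 1/5) · (1 − 1/19) · (1 − 1/373)
       = 1594575 · 53568/106305 = 803520.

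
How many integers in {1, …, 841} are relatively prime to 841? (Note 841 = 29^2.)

φ(29^2) = 29^1·(29−1) = 29·28 = 812.

812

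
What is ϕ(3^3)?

φ(3^3) = 3^2·(3−1) = 9·2 = 18.

18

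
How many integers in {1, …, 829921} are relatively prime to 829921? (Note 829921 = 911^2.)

829010

φ(911^2) = 911^2 − 911^1 = 829921 − 911 = 829010.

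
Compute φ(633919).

Factor 633919: 633919 = 11^2 · 13^2 · 31.
φ(11^2) = 11^1·(11−1) = 11·10 = 110.
φ(13^2) = 13^2 − 13^1 = 169 − 13 = 156.
φ(31) = 31 − 1 = 30.
Since φ is multiplicative, φ(633919) = 110 · 156 · 30 = 514800.

514800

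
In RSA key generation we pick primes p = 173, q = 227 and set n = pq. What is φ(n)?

φ(39271) = 39271 · (1 − 1/173) · (1 − 1/227)
       = 39271 · 38872/39271 = 38872.

38872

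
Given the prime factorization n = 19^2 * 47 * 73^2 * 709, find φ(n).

φ(64105754387) = 64105754387 · (1 − 1/19) · (1 − 1/47) · (1 − 1/73) · (1 − 1/709)
       = 64105754387 · 42208128/46219001 = 58542673536.

58542673536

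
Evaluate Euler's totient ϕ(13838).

5760

Prime factorization: 13838 = 2 · 11 · 17 · 37.
φ(2) = 2 − 1 = 1.
φ(11) = 11 − 1 = 10.
φ(17) = 17 − 1 = 16.
φ(37) = 37 − 1 = 36.
Multiply: 1 · 10 · 16 · 36 = 5760.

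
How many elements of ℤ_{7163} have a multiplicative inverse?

6048

Factor 7163: 7163 = 13 * 19 * 29.
φ(7163) = 7163 · (1 − 1/13) · (1 − 1/19) · (1 − 1/29)
       = 7163 · 6048/7163 = 6048.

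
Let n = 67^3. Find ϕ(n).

296274

φ(67^3) = 67^2·(67−1) = 4489·66 = 296274.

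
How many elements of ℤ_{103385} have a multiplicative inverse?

Factor 103385: 103385 = 5 · 23 · 29 · 31.
φ(103385) = 103385 · (1 − 1/5) · (1 − 1/23) · (1 − 1/29) · (1 − 1/31)
       = 103385 · 73920/103385 = 73920.

73920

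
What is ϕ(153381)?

Factor 153381: 153381 = 3 · 29 · 41 · 43.
φ(3) = 3 − 1 = 2.
φ(29) = 29 − 1 = 28.
φ(41) = 41 − 1 = 40.
φ(43) = 43 − 1 = 42.
φ(153381) = 2 × 28 × 40 × 42 = 94080.

94080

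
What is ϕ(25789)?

25789 = 17 · 37 · 41.
φ(17) = 17 − 1 = 16.
φ(37) = 37 − 1 = 36.
φ(41) = 41 − 1 = 40.
φ(25789) = 16 × 36 × 40 = 23040.

23040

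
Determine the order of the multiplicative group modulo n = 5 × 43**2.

7224

φ(9245) = 9245 · (1 − 1/5) · (1 − 1/43)
       = 9245 · 168/215 = 7224.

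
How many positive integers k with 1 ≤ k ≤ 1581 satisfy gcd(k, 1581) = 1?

Factor 1581: 1581 = 3 · 17 · 31.
φ(3) = 3 − 1 = 2.
φ(17) = 17 − 1 = 16.
φ(31) = 31 − 1 = 30.
Since φ is multiplicative, φ(1581) = 2 · 16 · 30 = 960.

960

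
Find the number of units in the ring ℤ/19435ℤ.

13728

First factor: 19435 = 5 * 13^2 * 23.
φ(5) = 5 − 1 = 4.
φ(13^2) = 13^1·(13−1) = 13·12 = 156.
φ(23) = 23 − 1 = 22.
φ(19435) = 4 × 156 × 22 = 13728.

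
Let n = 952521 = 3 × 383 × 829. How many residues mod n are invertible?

632592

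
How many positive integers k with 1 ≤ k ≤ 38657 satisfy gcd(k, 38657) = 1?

38657 = 29 · 31 · 43.
φ(29) = 29 − 1 = 28.
φ(31) = 31 − 1 = 30.
φ(43) = 43 − 1 = 42.
Multiply: 28 · 30 · 42 = 35280.

35280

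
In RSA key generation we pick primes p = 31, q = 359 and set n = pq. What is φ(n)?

10740

φ(11129) = 11129 · (1 − 1/31) · (1 − 1/359)
       = 11129 · 10740/11129 = 10740.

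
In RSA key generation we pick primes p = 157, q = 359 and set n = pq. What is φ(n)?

55848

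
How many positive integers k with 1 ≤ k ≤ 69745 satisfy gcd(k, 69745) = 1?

Prime factorization: 69745 = 5 · 13 · 29 · 37.
φ(5) = 5 − 1 = 4.
φ(13) = 13 − 1 = 12.
φ(29) = 29 − 1 = 28.
φ(37) = 37 − 1 = 36.
Since φ is multiplicative, φ(69745) = 4 · 12 · 28 · 36 = 48384.

48384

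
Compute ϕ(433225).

Prime factorization: 433225 = 5^2 × 13 × 31 × 43.
φ(433225) = 433225 · (1 − 1/5) · (1 − 1/13) · (1 − 1/31) · (1 − 1/43)
       = 433225 · 60480/86645 = 302400.

302400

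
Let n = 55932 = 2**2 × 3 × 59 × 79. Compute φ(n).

φ(2^2) = 2^2 − 2^1 = 4 − 2 = 2.
φ(3) = 3 − 1 = 2.
φ(59) = 59 − 1 = 58.
φ(79) = 79 − 1 = 78.
φ(55932) = 2 × 2 × 58 × 78 = 18096.

18096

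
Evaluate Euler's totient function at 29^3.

23548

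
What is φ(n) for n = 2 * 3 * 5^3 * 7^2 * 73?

φ(2) = 2 − 1 = 1.
φ(3) = 3 − 1 = 2.
φ(5^3) = 5^3 − 5^2 = 125 − 25 = 100.
φ(7^2) = 7^1·(7−1) = 7·6 = 42.
φ(73) = 73 − 1 = 72.
Since φ is multiplicative, φ(2682750) = 1 · 2 · 100 · 42 · 72 = 604800.

604800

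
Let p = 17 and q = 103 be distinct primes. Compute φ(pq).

1632

φ(17) = 17 − 1 = 16.
φ(103) = 103 − 1 = 102.
Since φ is multiplicative, φ(1751) = 16 · 102 = 1632.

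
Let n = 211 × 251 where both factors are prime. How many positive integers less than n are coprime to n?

52500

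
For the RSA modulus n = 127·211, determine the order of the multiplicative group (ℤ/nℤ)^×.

26460

φ(n) = (p − 1)(q − 1) = (127−1)(211−1) = 126·210 = 26460.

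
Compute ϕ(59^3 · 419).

84393364

φ(86053801) = 86053801 · (1 − 1/59) · (1 − 1/419)
       = 86053801 · 24244/24721 = 84393364.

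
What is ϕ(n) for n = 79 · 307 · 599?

14273064

φ(79) = 79 − 1 = 78.
φ(307) = 307 − 1 = 306.
φ(599) = 599 − 1 = 598.
Multiply: 78 · 306 · 598 = 14273064.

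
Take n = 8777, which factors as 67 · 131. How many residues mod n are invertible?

φ(67) = 67 − 1 = 66.
φ(131) = 131 − 1 = 130.
Multiply: 66 · 130 = 8580.

8580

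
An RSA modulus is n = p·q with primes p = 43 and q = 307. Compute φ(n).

φ(43) = 43 − 1 = 42.
φ(307) = 307 − 1 = 306.
Since φ is multiplicative, φ(13201) = 42 · 306 = 12852.

12852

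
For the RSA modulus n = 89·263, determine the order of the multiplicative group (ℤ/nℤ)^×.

23056

For distinct primes, φ(pq) = (p−1)(q−1) = 88 × 262 = 23056.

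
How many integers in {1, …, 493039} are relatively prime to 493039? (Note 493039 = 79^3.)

486798

φ(493039) = 493039 · (1 − 1/79)
       = 493039 · 78/79 = 486798.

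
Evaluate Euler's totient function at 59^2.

φ(3481) = 3481 · (1 − 1/59)
       = 3481 · 58/59 = 3422.

3422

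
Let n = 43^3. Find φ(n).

φ(43^3) = 43^3 − 43^2 = 79507 − 1849 = 77658.

77658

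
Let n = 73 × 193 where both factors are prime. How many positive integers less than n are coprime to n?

13824

φ(14089) = 14089 · (1 − 1/73) · (1 − 1/193)
       = 14089 · 13824/14089 = 13824.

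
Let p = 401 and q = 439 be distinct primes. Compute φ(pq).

175200

For distinct primes, φ(pq) = (p−1)(q−1) = 400 × 438 = 175200.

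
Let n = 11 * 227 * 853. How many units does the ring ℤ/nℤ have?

φ(2129941) = 2129941 · (1 − 1/11) · (1 − 1/227) · (1 − 1/853)
       = 2129941 · 1925520/2129941 = 1925520.

1925520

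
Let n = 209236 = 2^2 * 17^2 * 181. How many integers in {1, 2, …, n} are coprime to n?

φ(209236) = 209236 · (1 − 1/2) · (1 − 1/17) · (1 − 1/181)
       = 209236 · 2880/6154 = 97920.

97920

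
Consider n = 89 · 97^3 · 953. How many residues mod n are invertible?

75671844864

φ(89) = 89 − 1 = 88.
φ(97^3) = 97^3 − 97^2 = 912673 − 9409 = 903264.
φ(953) = 953 − 1 = 952.
Since φ is multiplicative, φ(77410185841) = 88 · 903264 · 952 = 75671844864.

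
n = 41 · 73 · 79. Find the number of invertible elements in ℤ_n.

φ(41) = 41 − 1 = 40.
φ(73) = 73 − 1 = 72.
φ(79) = 79 − 1 = 78.
Multiply: 40 · 72 · 78 = 224640.

224640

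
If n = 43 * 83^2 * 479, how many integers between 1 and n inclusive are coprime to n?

136637256

φ(43) = 43 − 1 = 42.
φ(83^2) = 83^2 − 83^1 = 6889 − 83 = 6806.
φ(479) = 479 − 1 = 478.
Multiply: 42 · 6806 · 478 = 136637256.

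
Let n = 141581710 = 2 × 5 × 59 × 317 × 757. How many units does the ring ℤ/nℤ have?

55423872

φ(2) = 2 − 1 = 1.
φ(5) = 5 − 1 = 4.
φ(59) = 59 − 1 = 58.
φ(317) = 317 − 1 = 316.
φ(757) = 757 − 1 = 756.
Since φ is multiplicative, φ(141581710) = 1 · 4 · 58 · 316 · 756 = 55423872.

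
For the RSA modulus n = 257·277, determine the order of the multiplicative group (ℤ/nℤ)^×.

70656

φ(257) = 257 − 1 = 256.
φ(277) = 277 − 1 = 276.
Since φ is multiplicative, φ(71189) = 256 · 276 = 70656.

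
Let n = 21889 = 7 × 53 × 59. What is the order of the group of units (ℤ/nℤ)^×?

18096

φ(7) = 7 − 1 = 6.
φ(53) = 53 − 1 = 52.
φ(59) = 59 − 1 = 58.
Since φ is multiplicative, φ(21889) = 6 · 52 · 58 = 18096.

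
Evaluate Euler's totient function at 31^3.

28830

φ(29791) = 29791 · (1 − 1/31)
       = 29791 · 30/31 = 28830.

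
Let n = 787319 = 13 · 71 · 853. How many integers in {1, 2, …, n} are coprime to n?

φ(13) = 13 − 1 = 12.
φ(71) = 71 − 1 = 70.
φ(853) = 853 − 1 = 852.
Since φ is multiplicative, φ(787319) = 12 · 70 · 852 = 715680.

715680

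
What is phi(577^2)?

332352

φ(332929) = 332929 · (1 − 1/577)
       = 332929 · 576/577 = 332352.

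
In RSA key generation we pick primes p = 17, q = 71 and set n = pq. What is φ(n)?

1120

φ(1207) = 1207 · (1 − 1/17) · (1 − 1/71)
       = 1207 · 1120/1207 = 1120.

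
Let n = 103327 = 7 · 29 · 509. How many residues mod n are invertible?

φ(103327) = 103327 · (1 − 1/7) · (1 − 1/29) · (1 − 1/509)
       = 103327 · 85344/103327 = 85344.

85344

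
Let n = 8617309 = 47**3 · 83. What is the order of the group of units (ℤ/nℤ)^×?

φ(8617309) = 8617309 · (1 − 1/47) · (1 − 1/83)
       = 8617309 · 3772/3901 = 8332348.

8332348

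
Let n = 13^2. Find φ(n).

156

φ(169) = 169 · (1 − 1/13)
       = 169 · 12/13 = 156.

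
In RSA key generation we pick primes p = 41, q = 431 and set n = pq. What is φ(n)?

φ(41) = 41 − 1 = 40.
φ(431) = 431 − 1 = 430.
Since φ is multiplicative, φ(17671) = 40 · 430 = 17200.

17200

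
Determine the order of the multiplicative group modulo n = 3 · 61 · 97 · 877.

10091520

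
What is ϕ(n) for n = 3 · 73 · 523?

75168

φ(114537) = 114537 · (1 − 1/3) · (1 − 1/73) · (1 − 1/523)
       = 114537 · 75168/114537 = 75168.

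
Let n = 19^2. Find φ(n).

342

φ(19^2) = 19^1·(19−1) = 19·18 = 342.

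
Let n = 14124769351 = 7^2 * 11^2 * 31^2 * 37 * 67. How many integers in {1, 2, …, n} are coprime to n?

10208721600

φ(14124769351) = 14124769351 · (1 − 1/7) · (1 − 1/11) · (1 − 1/31) · (1 − 1/37) · (1 − 1/67)
       = 14124769351 · 4276800/5917373 = 10208721600.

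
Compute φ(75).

40

Factor 75: 75 = 3 * 5**2.
φ(75) = 75 · (1 − 1/3) · (1 − 1/5)
       = 75 · 8/15 = 40.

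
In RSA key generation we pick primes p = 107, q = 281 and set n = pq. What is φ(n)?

29680

φ(pq) = (p−1)(q−1) = 106 · 280 = 29680.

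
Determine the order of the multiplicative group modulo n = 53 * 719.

φ(38107) = 38107 · (1 − 1/53) · (1 − 1/719)
       = 38107 · 37336/38107 = 37336.

37336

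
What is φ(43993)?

40320

First factor: 43993 = 29 × 37 × 41.
φ(43993) = 43993 · (1 − 1/29) · (1 − 1/37) · (1 − 1/41)
       = 43993 · 40320/43993 = 40320.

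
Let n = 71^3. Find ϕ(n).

352870

φ(71^3) = 71^3 − 71^2 = 357911 − 5041 = 352870.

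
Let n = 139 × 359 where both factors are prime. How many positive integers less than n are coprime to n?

49404

φ(49901) = 49901 · (1 − 1/139) · (1 − 1/359)
       = 49901 · 49404/49901 = 49404.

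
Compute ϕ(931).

756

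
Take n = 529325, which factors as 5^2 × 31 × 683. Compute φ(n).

409200

φ(529325) = 529325 · (1 − 1/5) · (1 − 1/31) · (1 − 1/683)
       = 529325 · 81840/105865 = 409200.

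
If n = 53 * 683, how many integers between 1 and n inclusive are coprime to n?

35464

φ(53) = 53 − 1 = 52.
φ(683) = 683 − 1 = 682.
Multiply: 52 · 682 = 35464.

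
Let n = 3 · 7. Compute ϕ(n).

12

φ(3) = 3 − 1 = 2.
φ(7) = 7 − 1 = 6.
Since φ is multiplicative, φ(21) = 2 · 6 = 12.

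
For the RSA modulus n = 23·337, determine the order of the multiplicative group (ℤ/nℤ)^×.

7392

φ(n) = (p − 1)(q − 1) = (23−1)(337−1) = 22·336 = 7392.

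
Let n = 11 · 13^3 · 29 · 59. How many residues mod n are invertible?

φ(11) = 11 − 1 = 10.
φ(13^3) = 13^2·(13−1) = 169·12 = 2028.
φ(29) = 29 − 1 = 28.
φ(59) = 59 − 1 = 58.
φ(41349737) = 10 × 2028 × 28 × 58 = 32934720.

32934720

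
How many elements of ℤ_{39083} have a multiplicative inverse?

First factor: 39083 = 11^2 × 17 × 19.
φ(39083) = 39083 · (1 − 1/11) · (1 − 1/17) · (1 − 1/19)
       = 39083 · 2880/3553 = 31680.

31680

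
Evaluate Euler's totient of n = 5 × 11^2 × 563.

247280

φ(5) = 5 − 1 = 4.
φ(11^2) = 11^1·(11−1) = 11·10 = 110.
φ(563) = 563 − 1 = 562.
Multiply: 4 · 110 · 562 = 247280.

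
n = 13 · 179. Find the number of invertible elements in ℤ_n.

2136

φ(13) = 13 − 1 = 12.
φ(179) = 179 − 1 = 178.
φ(2327) = 12 × 178 = 2136.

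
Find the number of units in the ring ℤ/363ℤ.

220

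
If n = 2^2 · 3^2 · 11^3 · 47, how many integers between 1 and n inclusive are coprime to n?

φ(2252052) = 2252052 · (1 − 1/2) · (1 − 1/3) · (1 − 1/11) · (1 − 1/47)
       = 2252052 · 920/3102 = 667920.

667920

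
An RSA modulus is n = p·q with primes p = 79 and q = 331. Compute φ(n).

25740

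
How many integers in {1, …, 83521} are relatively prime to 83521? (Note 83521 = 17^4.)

78608

φ(83521) = 83521 · (1 − 1/17)
       = 83521 · 16/17 = 78608.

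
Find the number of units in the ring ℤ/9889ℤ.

8400

9889 = 11 · 29 · 31.
φ(11) = 11 − 1 = 10.
φ(29) = 29 − 1 = 28.
φ(31) = 31 − 1 = 30.
Multiply: 10 · 28 · 30 = 8400.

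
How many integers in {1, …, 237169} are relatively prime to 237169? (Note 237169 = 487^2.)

φ(487^2) = 487^2 − 487^1 = 237169 − 487 = 236682.

236682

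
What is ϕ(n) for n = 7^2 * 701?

29400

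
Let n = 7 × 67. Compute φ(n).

396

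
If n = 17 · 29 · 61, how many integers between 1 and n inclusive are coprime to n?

φ(30073) = 30073 · (1 − 1/17) · (1 − 1/29) · (1 − 1/61)
       = 30073 · 26880/30073 = 26880.

26880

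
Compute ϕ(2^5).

φ(32) = 32 · (1 − 1/2)
       = 32 · 1/2 = 16.

16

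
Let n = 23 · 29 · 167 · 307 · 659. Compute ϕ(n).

φ(22535442757) = 22535442757 · (1 − 1/23) · (1 − 1/29) · (1 − 1/167) · (1 − 1/307) · (1 − 1/659)
       = 22535442757 · 20589041088/22535442757 = 20589041088.

20589041088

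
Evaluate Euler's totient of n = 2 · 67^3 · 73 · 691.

14718892320

φ(30342776018) = 30342776018 · (1 − 1/2) · (1 − 1/67) · (1 − 1/73) · (1 − 1/691)
       = 30342776018 · 3278880/6759362 = 14718892320.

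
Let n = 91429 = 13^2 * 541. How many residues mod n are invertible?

φ(13^2) = 13^2 − 13^1 = 169 − 13 = 156.
φ(541) = 541 − 1 = 540.
Multiply: 156 · 540 = 84240.

84240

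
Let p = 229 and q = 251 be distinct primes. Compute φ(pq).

φ(229) = 229 − 1 = 228.
φ(251) = 251 − 1 = 250.
φ(57479) = 228 × 250 = 57000.

57000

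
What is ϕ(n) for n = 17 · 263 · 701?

2934400

φ(17) = 17 − 1 = 16.
φ(263) = 263 − 1 = 262.
φ(701) = 701 − 1 = 700.
φ(3134171) = 16 × 262 × 700 = 2934400.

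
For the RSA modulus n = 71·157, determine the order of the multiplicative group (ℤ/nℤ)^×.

φ(n) = (p − 1)(q − 1) = (71−1)(157−1) = 70·156 = 10920.

10920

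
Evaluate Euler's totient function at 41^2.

φ(1681) = 1681 · (1 − 1/41)
       = 1681 · 40/41 = 1640.

1640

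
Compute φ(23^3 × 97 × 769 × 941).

φ(854026222171) = 854026222171 · (1 − 1/23) · (1 − 1/97) · (1 − 1/769) · (1 − 1/941)
       = 854026222171 · 1524695040/1614416299 = 806563676160.

806563676160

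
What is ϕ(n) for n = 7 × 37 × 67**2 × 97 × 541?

49515079680

φ(7) = 7 − 1 = 6.
φ(37) = 37 − 1 = 36.
φ(67^2) = 67^2 − 67^1 = 4489 − 67 = 4422.
φ(97) = 97 − 1 = 96.
φ(541) = 541 − 1 = 540.
φ(61012436527) = 6 × 36 × 4422 × 96 × 540 = 49515079680.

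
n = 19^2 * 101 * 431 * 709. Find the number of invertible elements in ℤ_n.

φ(19^2) = 19^2 − 19^1 = 361 − 19 = 342.
φ(101) = 101 − 1 = 100.
φ(431) = 431 − 1 = 430.
φ(709) = 709 − 1 = 708.
Since φ is multiplicative, φ(11141715919) = 342 · 100 · 430 · 708 = 10411848000.

10411848000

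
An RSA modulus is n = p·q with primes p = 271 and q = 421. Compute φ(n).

113400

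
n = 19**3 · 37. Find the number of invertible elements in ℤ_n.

φ(253783) = 253783 · (1 − 1/19) · (1 − 1/37)
       = 253783 · 648/703 = 233928.

233928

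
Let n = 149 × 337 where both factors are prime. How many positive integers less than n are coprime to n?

49728

φ(50213) = 50213 · (1 − 1/149) · (1 − 1/337)
       = 50213 · 49728/50213 = 49728.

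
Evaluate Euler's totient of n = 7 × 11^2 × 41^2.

φ(7) = 7 − 1 = 6.
φ(11^2) = 11^2 − 11^1 = 121 − 11 = 110.
φ(41^2) = 41^2 − 41^1 = 1681 − 41 = 1640.
φ(1423807) = 6 × 110 × 1640 = 1082400.

1082400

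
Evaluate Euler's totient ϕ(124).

60

Prime factorization: 124 = 2^2 · 31.
φ(124) = 124 · (1 − 1/2) · (1 − 1/31)
       = 124 · 30/62 = 60.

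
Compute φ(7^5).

φ(16807) = 16807 · (1 − 1/7)
       = 16807 · 6/7 = 14406.

14406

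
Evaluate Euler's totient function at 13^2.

φ(169) = 169 · (1 − 1/13)
       = 169 · 12/13 = 156.

156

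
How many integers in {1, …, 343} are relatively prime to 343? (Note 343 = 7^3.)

φ(343) = 343 · (1 − 1/7)
       = 343 · 6/7 = 294.

294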